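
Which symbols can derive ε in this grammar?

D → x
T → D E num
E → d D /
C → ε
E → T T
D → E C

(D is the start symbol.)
A non-terminal is nullable if it can derive ε (the empty string): either it has an ε-production, or it has a production whose right-hand side consists entirely of nullable non-terminals.

ε-productions: C → ε
So C is immediately nullable.
No further non-terminal can be added: every production for the remaining non-terminals contains a terminal or a non-nullable non-terminal.
Nullable = { 'C' }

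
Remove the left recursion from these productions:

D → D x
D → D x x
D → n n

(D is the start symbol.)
D is directly left-recursive. The standard transformation for
  A → A α₁ | ... | A α_m | β₁ | ... | β_n
is
  A  → β₁ A' | ... | β_n A'
  A' → α₁ A' | ... | α_m A' | ε

D → n n becomes D → n n D'
D → D x becomes D' → x D'
D → D x x becomes D' → x x D'
Add D' → ε

Resulting grammar:
D → n n D'
D' → x D'
D' → x x D'
D' → ε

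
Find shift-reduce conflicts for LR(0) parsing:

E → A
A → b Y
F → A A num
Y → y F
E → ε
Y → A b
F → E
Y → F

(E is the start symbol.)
A shift-reduce conflict occurs when an LR(0) state has both:
  - a complete (reduce) item [A → α .] (dot at the end), and
  - a shift item [B → β . c γ] (dot before a terminal).

Augment with E' → E and build the canonical LR(0) collection (I0 = CLOSURE({[E' → . E]}), then GOTO on every symbol after a dot until no new states appear). It has 14 states:
  I0: { [A → . b Y], [E → . A], [E → .], [E' → . E] }  — shift, reduce
  I1: { [E → A .] }  — reduce
  I2: { [E' → E .] }  — accept
  I3: { [A → . b Y], [A → b . Y], [E → . A], [E → .], [F → . A A num], [F → . E], [Y → . A b], [Y → . F], [Y → . y F] }  — shift, reduce
  I4: { [A → . b Y], [E → A .], [F → A . A num], [Y → A . b] }  — shift, reduce
  I5: { [F → E .] }  — reduce
  I6: { [Y → F .] }  — reduce
  I7: { [A → b Y .] }  — reduce
  I8: { [A → . b Y], [E → . A], [E → .], [F → . A A num], [F → . E], [Y → y . F] }  — shift, reduce
  I9: { [A → . b Y], [E → A .], [F → A . A num] }  — shift, reduce
  I10: { [Y → y F .] }  — reduce
  I11: { [F → A A . num] }  — shift
  I12: { [F → A A num .] }  — reduce
  I13: { [A → . b Y], [A → b . Y], [E → . A], [E → .], [F → . A A num], [F → . E], [Y → . A b], [Y → . F], [Y → . y F], [Y → A b .] }  — shift, 2 reduces

I0 contains reduce item [E → .] and shift item [A → . b Y] — shift-reduce conflict.
I3 contains reduce item [E → .] and shift items [A → . b Y], [Y → . y F] — shift-reduce conflict.
I4 contains reduce item [E → A .] and shift items [A → . b Y], [Y → A . b] — shift-reduce conflict.
I8 contains reduce item [E → .] and shift item [A → . b Y] — shift-reduce conflict.
I9 contains reduce item [E → A .] and shift item [A → . b Y] — shift-reduce conflict.
I13 contains reduce items [E → .], [Y → A b .] and shift items [A → . b Y], [Y → . y F] — shift-reduce conflict.

Answer: Yes — I0: [E → .] vs [A → . b Y]; I3: [E → .] vs [A → . b Y]; I4: [E → A .] vs [A → . b Y]; I8: [E → .] vs [A → . b Y]; I9: [E → A .] vs [A → . b Y]; I13: [E → .] vs [A → . b Y]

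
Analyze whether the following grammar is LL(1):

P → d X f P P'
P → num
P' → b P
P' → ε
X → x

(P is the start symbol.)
No. Predict set conflict for P': { 'b' }

Relevant sets:
  FOLLOW(P') = { $, 'b' }

For P:
  PREDICT(P → d X f P P') = { 'd' }
  PREDICT(P → num) = { 'num' }
For P':
  PREDICT(P' → b P) = { 'b' }
  PREDICT(P' → ε) = { $, 'b' }
X has a single production, so nothing to check there.

Conflict found: Predict set conflict for P': { 'b' }
The grammar is NOT LL(1).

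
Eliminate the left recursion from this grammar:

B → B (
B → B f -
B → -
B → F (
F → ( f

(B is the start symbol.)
B → - B'
B → F ( B'
B' → ( B'
B' → f - B'
B' → ε
F → ( f

B is directly left-recursive. The standard transformation for
  A → A α₁ | ... | A α_m | β₁ | ... | β_n
is
  A  → β₁ A' | ... | β_n A'
  A' → α₁ A' | ... | α_m A' | ε

B → - becomes B → - B'
B → F ( becomes B → F ( B'
B → B ( becomes B' → ( B'
B → B f - becomes B' → f - B'
Add B' → ε

Productions for other non-terminals are unchanged:
  F → ( f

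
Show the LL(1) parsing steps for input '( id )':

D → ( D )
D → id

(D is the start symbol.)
Stack is shown with the top on the left.

Stack    Input     Action
-------------------------
D $      ( id ) $  output D → ( D )
( D ) $  ( id ) $  match '('
D ) $    id ) $    output D → id
id ) $   id ) $    match 'id'
) $      ) $       match ')'
$        $         accept

The string is accepted.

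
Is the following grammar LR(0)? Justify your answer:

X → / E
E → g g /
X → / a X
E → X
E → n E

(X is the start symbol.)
Yes, the grammar is LR(0)

A grammar is LR(0) if no state in the canonical LR(0) collection has:
  - both a shift item (dot before a terminal) and a complete item (shift-reduce conflict), or
  - two or more complete items (reduce-reduce conflict; the accept item [X' → X .] counts as a complete item here).

Augment with X' → X and build the canonical LR(0) collection (I0 = CLOSURE({[X' → . X]}), then GOTO on every symbol after a dot until no new states appear). It has 12 states:
  I0: { [X → . / E], [X → . / a X], [X' → . X] }  — shift
  I1: { [E → . X], [E → . g g /], [E → . n E], [X → . / E], [X → . / a X], [X → / . E], [X → / . a X] }  — shift
  I2: { [X' → X .] }  — accept
  I3: { [X → / E .] }  — reduce
  I4: { [E → X .] }  — reduce
  I5: { [X → . / E], [X → . / a X], [X → / a . X] }  — shift
  I6: { [E → g . g /] }  — shift
  I7: { [E → . X], [E → . g g /], [E → . n E], [E → n . E], [X → . / E], [X → . / a X] }  — shift
  I8: { [E → n E .] }  — reduce
  I9: { [E → g g . /] }  — shift
  I10: { [E → g g / .] }  — reduce
  I11: { [X → / a X .] }  — reduce

Every state is either a pure shift/goto state or contains exactly one complete item and nothing to shift — no conflicts. The grammar is LR(0).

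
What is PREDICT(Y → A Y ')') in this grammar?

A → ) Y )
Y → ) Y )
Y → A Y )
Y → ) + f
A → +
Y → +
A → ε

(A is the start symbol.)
PREDICT(Y → A Y ')') = (FIRST(RHS) \ {ε}) ∪ (FOLLOW(Y) if ε ∈ FIRST(RHS), i.e. RHS ⇒* ε)
FIRST(A) = { ')', '+', ε }
FIRST(Y) = { ')', '+' }
FIRST(A Y ')') = { ')', '+' }
ε ∉ FIRST(A Y ')'), so FOLLOW(Y) is not added.
PREDICT(Y → A Y ')') = { ')', '+' }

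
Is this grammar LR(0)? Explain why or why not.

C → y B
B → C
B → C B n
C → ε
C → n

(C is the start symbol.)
No. Shift-reduce conflict between [C → .] and [C → . n]

A grammar is LR(0) if no state in the canonical LR(0) collection has:
  - both a shift item (dot before a terminal) and a complete item (shift-reduce conflict), or
  - two or more complete items (reduce-reduce conflict; the accept item [C' → C .] counts as a complete item here).

Augment with C' → C and build the canonical LR(0) collection (I0 = CLOSURE({[C' → . C]}), then GOTO on every symbol after a dot until no new states appear). It has 8 states:
  I0: { [C → . n], [C → . y B], [C → .], [C' → . C] }  — shift, reduce
  I1: { [C' → C .] }  — accept
  I2: { [C → n .] }  — reduce
  I3: { [B → . C B n], [B → . C], [C → . n], [C → . y B], [C → .], [C → y . B] }  — shift, reduce
  I4: { [C → y B .] }  — reduce
  I5: { [B → . C B n], [B → . C], [B → C . B n], [B → C .], [C → . n], [C → . y B], [C → .] }  — shift, 2 reduces
  I6: { [B → C B . n] }  — shift
  I7: { [B → C B n .] }  — reduce

Conflict in state I0:
  Shift-reduce conflict between [C → .] and [C → . n]
So the grammar is NOT LR(0).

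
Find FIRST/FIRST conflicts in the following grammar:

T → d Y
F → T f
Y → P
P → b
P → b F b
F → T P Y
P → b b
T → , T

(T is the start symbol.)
Yes. F → T f / F → T P Y on { ',', 'd' }; P → b / P → b F b on { 'b' }; P → b / P → b b on { 'b' }; P → b F b / P → b b on { 'b' }

A FIRST/FIRST conflict occurs when two productions N → α and N → β for the same non-terminal have FIRST(α) ∩ FIRST(β) ≠ ∅ (with ε ∈ FIRST of a nullable right-hand side, so two nullable alternatives also conflict).

FIRST sets of the non-terminals at (or reachable through a nullable prefix from) the front of some alternative:
  FIRST(T) = { ',', 'd' }

Productions for T:
  T → d Y: FIRST = { 'd' }
  T → , T: FIRST = { ',' }
Productions for F:
  F → T f: FIRST = { ',', 'd' }
  F → T P Y: FIRST = { ',', 'd' }
Productions for P:
  P → b: FIRST = { 'b' }
  P → b F b: FIRST = { 'b' }
  P → b b: FIRST = { 'b' }
Y has only one production, so no FIRST/FIRST conflict is possible there.

Conflict for F: F → T f and F → T P Y
  Overlap: { ',', 'd' }
Conflict for P: P → b and P → b F b
  Overlap: { 'b' }
Conflict for P: P → b and P → b b
  Overlap: { 'b' }
Conflict for P: P → b F b and P → b b
  Overlap: { 'b' }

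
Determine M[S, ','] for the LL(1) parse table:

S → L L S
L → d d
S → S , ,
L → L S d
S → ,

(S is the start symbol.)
To find M[S, ','], we find productions for S where ',' is in the predict set (PREDICT(N → α) = (FIRST(α) \ {ε}) ∪ (FOLLOW(N) if α ⇒* ε)).

Relevant sets:
  FIRST(L) = { 'd' }
  FIRST(S) = { ',', 'd' }

S → L L S: PREDICT = { 'd' }
S → S , ,: PREDICT = { ',', 'd' }
  ',' is in predict set, so this production goes in M[S, ',']
S → ,: PREDICT = { ',' }
  ',' is in predict set, so this production goes in M[S, ',']

M[S, ','] = S → S , ,, S → ,  (a multiply-defined cell — the grammar is not LL(1))

Answer: S → S , ,, S → ,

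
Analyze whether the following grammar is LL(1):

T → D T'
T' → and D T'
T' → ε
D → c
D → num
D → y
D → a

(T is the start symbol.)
Yes, the grammar is LL(1).

A grammar is LL(1) if for each non-terminal N with multiple productions, the predict sets of those productions are pairwise disjoint, where PREDICT(N → α) = (FIRST(α) \ {ε}) ∪ (FOLLOW(N) if α ⇒* ε).

Relevant sets:
  FOLLOW(T') = { $ }

For T':
  PREDICT(T' → and D T') = { 'and' }
  PREDICT(T' → ε) = { $ }
For D:
  PREDICT(D → c) = { 'c' }
  PREDICT(D → num) = { 'num' }
  PREDICT(D → y) = { 'y' }
  PREDICT(D → a) = { 'a' }
T has a single production, so nothing to check there.

All predict sets are disjoint. The grammar IS LL(1).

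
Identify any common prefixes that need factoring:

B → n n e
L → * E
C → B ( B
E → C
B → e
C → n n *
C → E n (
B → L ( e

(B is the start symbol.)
Left-factoring is needed when two productions for the same non-terminal
share a common prefix on the right-hand side.

Productions for B:
  B → n n e
  B → e
  B → L ( e
Productions for C:
  C → B ( B
  C → n n *
  C → E n (

No common prefixes found.

Answer: No, left-factoring is not needed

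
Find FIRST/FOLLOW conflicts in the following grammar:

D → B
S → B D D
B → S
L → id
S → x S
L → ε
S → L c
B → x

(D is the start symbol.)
No FIRST/FOLLOW conflicts.

A FIRST/FOLLOW conflict occurs when a non-terminal N has a nullable alternative N → β (β ⇒* ε) and another alternative N → α with FIRST(α) ∩ FOLLOW(N) ≠ ∅: on such a lookahead the parser cannot decide between expanding α and letting N vanish via β.

Nullable non-terminals: L.

L: nullable alternative(s) L → ε; FOLLOW(L) = { 'c' }
  L → id: FIRST \ {ε} = { 'id' } — disjoint from FOLLOW(L)
  L → ε: FIRST \ {ε} = { } — this is the only nullable alternative, skip

B, D, S have no nullable alternative, so no FIRST/FOLLOW check is needed there.

No FIRST/FOLLOW conflicts found.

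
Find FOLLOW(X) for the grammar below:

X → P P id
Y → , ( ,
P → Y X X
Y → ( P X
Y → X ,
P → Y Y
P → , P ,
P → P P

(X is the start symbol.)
To compute FOLLOW(X), find every occurrence of X on a right-hand side N → α X β: add FIRST(β) \ {ε}, and if β is empty or nullable also add FOLLOW(N). Iterate to a fixed point.

X is the start symbol, so $ ∈ FOLLOW(X).
In P → Y X X: X is followed by X, add FIRST(X) \ {ε} = { '(', ',' }
In P → Y X X: X is at the end, add FOLLOW(P)
In Y → ( P X: X is at the end, add FOLLOW(Y)
In Y → X ,: X is followed by ',', add FIRST(',') \ {ε} = { ',' }

The FOLLOW sets referred to above (computed the same way, to a fixed point):
  FOLLOW(P) = { '(', ',', 'id' }
  FOLLOW(Y) = { '(', ',', 'id' }

Taking the union: FOLLOW(X) = { $, '(', ',', 'id' }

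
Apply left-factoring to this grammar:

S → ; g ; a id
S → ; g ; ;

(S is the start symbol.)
S → ; g ; S'
S' → a id
S' → ;

Left-factoring transforms A → αβ₁ | αβ₂ into A → αA' and A' → β₁ | β₂
(α is the longest common prefix among the alternatives). Repeat until
no nonterminal has two alternatives with a common prefix.

Round 1: S has alternatives sharing prefix '; g ;'. Introduce S': S → ; g ; S'
  Add: S' → a id
  Add: S' → ;

No remaining common prefixes — done.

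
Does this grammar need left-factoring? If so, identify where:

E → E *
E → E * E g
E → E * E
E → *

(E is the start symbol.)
Left-factoring is needed when two productions for the same non-terminal
share a common prefix on the right-hand side.

Productions for E:
  E → E *
  E → E * E g
  E → E * E
  E → *

Found common prefix 'E *' in productions for E

Answer: Yes, E has productions with common prefix 'E *'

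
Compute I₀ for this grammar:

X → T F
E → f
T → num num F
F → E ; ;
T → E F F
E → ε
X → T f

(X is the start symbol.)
{ [E → . f], [E → .], [T → . E F F], [T → . num num F], [X → . T F], [X → . T f], [X' → . X] }

First, augment the grammar with X' → X
I₀ = CLOSURE({ [X' → . X] }):
  [X' → . X] has the dot before X: add [X → . T F], [X → . T f]
  [X → . T F] has the dot before T: add [T → . num num F], [T → . E F F]
  [T → . E F F] has the dot before E: add [E → . f], [E → .]
No further items can be added.

I₀ = { [E → . f], [E → .], [T → . E F F], [T → . num num F], [X → . T F], [X → . T f], [X' → . X] }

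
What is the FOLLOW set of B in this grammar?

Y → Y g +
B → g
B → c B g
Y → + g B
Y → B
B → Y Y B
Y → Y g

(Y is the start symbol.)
To compute FOLLOW(B), find every occurrence of B on a right-hand side N → α B β: add FIRST(β) \ {ε}, and if β is empty or nullable also add FOLLOW(N). Iterate to a fixed point.

In B → c B g: B is followed by g, add FIRST(g) \ {ε} = { 'g' }
In Y → + g B: B is at the end, add FOLLOW(Y)
In Y → B: B is at the end, add FOLLOW(Y)
In B → Y Y B: B is at the end; this adds FOLLOW(B) to itself — nothing new

The FOLLOW sets referred to above (computed the same way, to a fixed point):
  FOLLOW(Y) = { $, '+', 'c', 'g' }

Taking the union: FOLLOW(B) = { $, '+', 'c', 'g' }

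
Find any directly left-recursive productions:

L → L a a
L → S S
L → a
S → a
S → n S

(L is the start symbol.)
L → L a a: LEFT RECURSIVE (starts with L)
L → S S: starts with S
L → a: starts with a
S → a: starts with a
S → n S: starts with n

The grammar has direct left recursion on: L.

Answer: Yes, L is left-recursive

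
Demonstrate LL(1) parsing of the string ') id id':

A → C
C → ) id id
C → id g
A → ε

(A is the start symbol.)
LL(1) parsing maintains a stack (initially the start symbol over $) and the input. At each step: if the stack top is a terminal, match it against the current input token; if it is a non-terminal N, replace it with the RHS of M[N, lookahead] (the unique production whose predict set contains the lookahead).

Stack is shown with the top on the left.

Stack      Input      Action
----------------------------
A $        ) id id $  output A → C
C $        ) id id $  output C → ) id id
) id id $  ) id id $  match ')'
id id $    id id $    match 'id'
id $       id $       match 'id'
$          $          accept

The string is accepted.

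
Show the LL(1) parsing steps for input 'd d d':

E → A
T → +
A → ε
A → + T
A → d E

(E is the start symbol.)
Stack is shown with the top on the left.

Stack  Input    Action
----------------------
E $    d d d $  output E → A
A $    d d d $  output A → d E
d E $  d d d $  match 'd'
E $    d d $    output E → A
A $    d d $    output A → d E
d E $  d d $    match 'd'
E $    d $      output E → A
A $    d $      output A → d E
d E $  d $      match 'd'
E $    $        output E → A
A $    $        output A → ε
$      $        accept

The string is accepted.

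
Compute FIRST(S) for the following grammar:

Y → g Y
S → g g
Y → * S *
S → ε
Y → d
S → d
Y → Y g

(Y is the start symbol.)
{ 'd', 'g', ε }

From S → g g:
  - g is a terminal: add 'g' and stop
From S → ε:
  - ε-production, so ε ∈ FIRST(S)
From S → d:
  - d is a terminal: add 'd' and stop

Collecting: FIRST(S) = { 'd', 'g', ε }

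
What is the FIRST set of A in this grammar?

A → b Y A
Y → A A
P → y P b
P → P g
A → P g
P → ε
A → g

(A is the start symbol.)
{ 'b', 'g', 'y' }

FIRST sets of the other non-terminals involved (by the same procedure, iterated to a fixed point):
  FIRST(P) = { 'g', 'y', ε }

From A → b Y A:
  - b is a terminal: add 'b' and stop
From A → P g:
  - P is a non-terminal: add FIRST(P) \ {ε} = { 'g', 'y' }
    P is nullable, so continue to the next symbol
  - g is a terminal: add 'g' and stop
From A → g:
  - g is a terminal: add 'g' and stop

Collecting: FIRST(A) = { 'b', 'g', 'y' }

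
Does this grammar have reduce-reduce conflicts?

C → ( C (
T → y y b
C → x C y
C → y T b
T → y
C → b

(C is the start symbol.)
Augment with C' → C and build the canonical LR(0) collection (I0 = CLOSURE({[C' → . C]}), then GOTO on every symbol after a dot until no new states appear). It has 15 states:
  I0: { [C → . ( C (], [C → . b], [C → . x C y], [C → . y T b], [C' → . C] }  — shift
  I1: { [C → ( . C (], [C → . ( C (], [C → . b], [C → . x C y], [C → . y T b] }  — shift
  I2: { [C' → C .] }  — accept
  I3: { [C → b .] }  — reduce
  I4: { [C → . ( C (], [C → . b], [C → . x C y], [C → . y T b], [C → x . C y] }  — shift
  I5: { [C → y . T b], [T → . y y b], [T → . y] }  — shift
  I6: { [C → y T . b] }  — shift
  I7: { [T → y . y b], [T → y .] }  — shift, reduce
  I8: { [T → y y . b] }  — shift
  I9: { [T → y y b .] }  — reduce
  I10: { [C → y T b .] }  — reduce
  I11: { [C → x C . y] }  — shift
  I12: { [C → x C y .] }  — reduce
  I13: { [C → ( C . (] }  — shift
  I14: { [C → ( C ( .] }  — reduce

No state contains more than one complete item.

Answer: No reduce-reduce conflicts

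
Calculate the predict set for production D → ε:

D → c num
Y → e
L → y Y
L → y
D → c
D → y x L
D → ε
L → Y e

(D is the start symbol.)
PREDICT(D → ε) = (FIRST(RHS) \ {ε}) ∪ (FOLLOW(D) if ε ∈ FIRST(RHS), i.e. RHS ⇒* ε)
The right-hand side is ε (FIRST(ε) = { ε }), so the predict set is FOLLOW(D) = { $ }
PREDICT(D → ε) = { $ }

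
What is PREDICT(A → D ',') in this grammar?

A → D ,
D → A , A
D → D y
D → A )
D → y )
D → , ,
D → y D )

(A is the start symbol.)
PREDICT(A → D ',') = (FIRST(RHS) \ {ε}) ∪ (FOLLOW(A) if ε ∈ FIRST(RHS), i.e. RHS ⇒* ε)
FIRST(D) = { ',', 'y' }
FIRST(D ',') = { ',', 'y' }
ε ∉ FIRST(D ','), so FOLLOW(A) is not added.
PREDICT(A → D ',') = { ',', 'y' }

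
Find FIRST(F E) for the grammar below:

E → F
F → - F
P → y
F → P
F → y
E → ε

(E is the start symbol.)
{ '-', 'y' }

FIRST sets of the non-terminals involved (from the grammar, by fixed-point iteration):
  FIRST(F) = { '-', 'y' }

To compute FIRST(F E), process the symbols left to right:
Symbol F is a non-terminal. Add FIRST(F) \ {ε} = { '-', 'y' }
F is not nullable (ε ∉ FIRST(F)), so stop here.
FIRST(F E) = { '-', 'y' }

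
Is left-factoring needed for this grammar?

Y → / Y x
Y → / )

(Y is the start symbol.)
Left-factoring is needed when two productions for the same non-terminal
share a common prefix on the right-hand side.

Productions for Y:
  Y → / Y x
  Y → / )

Found common prefix '/' in productions for Y

Answer: Yes, Y has productions with common prefix '/'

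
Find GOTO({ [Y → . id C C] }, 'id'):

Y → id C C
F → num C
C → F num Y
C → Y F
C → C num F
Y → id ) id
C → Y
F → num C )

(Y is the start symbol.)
GOTO(I, 'id') = CLOSURE({ [A → αX.β] : [A → α.Xβ] ∈ I, X = 'id' })

Items with dot before 'id', with the dot advanced:
  [Y → . id C C] → [Y → id . C C]
Closure of the advanced items:
  [Y → id . C C] has the dot before C: add [C → . F num Y], [C → . Y F], [C → . C num F], [C → . Y]
  [C → . F num Y] has the dot before F: add [F → . num C], [F → . num C )]
  [C → . Y F] has the dot before Y: add [Y → . id C C], [Y → . id ) id]

GOTO = { [C → . C num F], [C → . F num Y], [C → . Y F], [C → . Y], [F → . num C )], [F → . num C], [Y → . id ) id], [Y → . id C C], [Y → id . C C] }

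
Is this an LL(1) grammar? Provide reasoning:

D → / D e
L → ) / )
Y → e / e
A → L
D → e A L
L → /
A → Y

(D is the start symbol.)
Relevant sets:
  FIRST(L) = { ')', '/' }
  FIRST(Y) = { 'e' }

For D:
  PREDICT(D → '/' D e) = { '/' }
  PREDICT(D → e A L) = { 'e' }
For L:
  PREDICT(L → ')' '/' ')') = { ')' }
  PREDICT(L → '/') = { '/' }
For A:
  PREDICT(A → L) = { ')', '/' }
  PREDICT(A → Y) = { 'e' }
Y has a single production, so nothing to check there.

All predict sets are disjoint. The grammar IS LL(1).

Answer: Yes, the grammar is LL(1).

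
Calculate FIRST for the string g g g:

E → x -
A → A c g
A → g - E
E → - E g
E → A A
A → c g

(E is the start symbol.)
{ 'g' }

To compute FIRST(g g g), process the symbols left to right:
Symbol g is a terminal. Add 'g' and stop.
FIRST(g g g) = { 'g' }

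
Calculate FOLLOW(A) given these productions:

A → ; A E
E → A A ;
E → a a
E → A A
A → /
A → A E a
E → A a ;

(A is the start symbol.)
{ $, '/', ';', 'a' }

A is the start symbol, so $ ∈ FOLLOW(A).
In A → ; A E: A is followed by E, add FIRST(E) \ {ε} = { '/', ';', 'a' }
In E → A A ;: A is followed by A ';', add FIRST(A ';') \ {ε} = { '/', ';' }
In E → A A ;: A is followed by ';', add FIRST(';') \ {ε} = { ';' }
In E → A A: A is followed by A, add FIRST(A) \ {ε} = { '/', ';' }
In E → A A: A is at the end, add FOLLOW(E)
In A → A E a: A is followed by E a, add FIRST(E a) \ {ε} = { '/', ';', 'a' }
In E → A a ;: A is followed by a ';', add FIRST(a ';') \ {ε} = { 'a' }

The FOLLOW sets referred to above (computed the same way, to a fixed point):
  FOLLOW(E) = { $, '/', ';', 'a' }

Taking the union: FOLLOW(A) = { $, '/', ';', 'a' }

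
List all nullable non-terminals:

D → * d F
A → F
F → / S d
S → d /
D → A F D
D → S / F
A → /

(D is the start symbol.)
None

A non-terminal is nullable if it can derive ε (the empty string): either it has an ε-production, or it has a production whose right-hand side consists entirely of nullable non-terminals.

There are no ε-productions, so no non-terminal can derive ε.
No non-terminals are nullable.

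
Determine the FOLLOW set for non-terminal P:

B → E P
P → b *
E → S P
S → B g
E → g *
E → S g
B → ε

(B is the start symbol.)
{ $, 'b', 'g' }

In B → E P: P is at the end, add FOLLOW(B)
In E → S P: P is at the end, add FOLLOW(E)

The FOLLOW sets referred to above (computed the same way, to a fixed point):
  FOLLOW(B) = { $, 'g' }
  FOLLOW(E) = { 'b' }

Taking the union: FOLLOW(P) = { $, 'b', 'g' }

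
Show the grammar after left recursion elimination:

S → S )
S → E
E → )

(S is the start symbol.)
S → E S'
S' → ) S'
S' → ε
E → )

S is directly left-recursive. The standard transformation for
  A → A α₁ | ... | A α_m | β₁ | ... | β_n
is
  A  → β₁ A' | ... | β_n A'
  A' → α₁ A' | ... | α_m A' | ε

S → E becomes S → E S'
S → S ) becomes S' → ) S'
Add S' → ε

Productions for other non-terminals are unchanged:
  E → )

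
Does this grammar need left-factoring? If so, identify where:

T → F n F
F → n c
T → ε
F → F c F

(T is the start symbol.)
Left-factoring is needed when two productions for the same non-terminal
share a common prefix on the right-hand side.

Productions for T:
  T → F n F
  T → ε
Productions for F:
  F → n c
  F → F c F

No common prefixes found.

Answer: No, left-factoring is not needed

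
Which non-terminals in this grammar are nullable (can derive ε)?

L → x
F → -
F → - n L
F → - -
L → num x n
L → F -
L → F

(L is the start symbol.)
There are no ε-productions, so no non-terminal can derive ε.
No non-terminals are nullable.

Answer: None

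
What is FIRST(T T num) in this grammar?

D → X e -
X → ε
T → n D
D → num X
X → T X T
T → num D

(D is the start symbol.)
{ 'n', 'num' }

FIRST sets of the non-terminals involved (from the grammar, by fixed-point iteration):
  FIRST(T) = { 'n', 'num' }

To compute FIRST(T T num), process the symbols left to right:
Symbol T is a non-terminal. Add FIRST(T) \ {ε} = { 'n', 'num' }
T is not nullable (ε ∉ FIRST(T)), so stop here.
FIRST(T T num) = { 'n', 'num' }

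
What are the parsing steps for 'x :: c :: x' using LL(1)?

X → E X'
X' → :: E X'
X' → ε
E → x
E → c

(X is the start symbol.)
Stack is shown with the top on the left.

Stack      Input          Action
--------------------------------
X $        x :: c :: x $  output X → E X'
E X' $     x :: c :: x $  output E → x
x X' $     x :: c :: x $  match 'x'
X' $       :: c :: x $    output X' → :: E X'
:: E X' $  :: c :: x $    match '::'
E X' $     c :: x $       output E → c
c X' $     c :: x $       match 'c'
X' $       :: x $         output X' → :: E X'
:: E X' $  :: x $         match '::'
E X' $     x $            output E → x
x X' $     x $            match 'x'
X' $       $              output X' → ε
$          $              accept

The string is accepted.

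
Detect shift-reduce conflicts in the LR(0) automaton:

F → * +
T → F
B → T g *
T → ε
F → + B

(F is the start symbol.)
A shift-reduce conflict occurs when an LR(0) state has both:
  - a complete (reduce) item [A → α .] (dot at the end), and
  - a shift item [B → β . c γ] (dot before a terminal).

Augment with F' → F and build the canonical LR(0) collection (I0 = CLOSURE({[F' → . F]}), then GOTO on every symbol after a dot until no new states appear). It has 10 states:
  I0: { [F → . * +], [F → . + B], [F' → . F] }  — shift
  I1: { [F → * . +] }  — shift
  I2: { [B → . T g *], [F → + . B], [F → . * +], [F → . + B], [T → . F], [T → .] }  — shift, reduce
  I3: { [F' → F .] }  — accept
  I4: { [F → + B .] }  — reduce
  I5: { [T → F .] }  — reduce
  I6: { [B → T . g *] }  — shift
  I7: { [B → T g . *] }  — shift
  I8: { [B → T g * .] }  — reduce
  I9: { [F → * + .] }  — reduce

I2 contains reduce item [T → .] and shift items [F → . * +], [F → . + B] — shift-reduce conflict.

Answer: Yes — I2: [T → .] vs [F → . * +]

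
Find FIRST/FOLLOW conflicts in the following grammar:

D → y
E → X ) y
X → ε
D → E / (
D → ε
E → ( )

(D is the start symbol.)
No FIRST/FOLLOW conflicts.

A FIRST/FOLLOW conflict occurs when a non-terminal N has a nullable alternative N → β (β ⇒* ε) and another alternative N → α with FIRST(α) ∩ FOLLOW(N) ≠ ∅: on such a lookahead the parser cannot decide between expanding α and letting N vanish via β.

Nullable non-terminals: D, X.
FIRST sets used below: FIRST(E) = { '(', ')' }

D: nullable alternative(s) D → ε; FOLLOW(D) = { $ }
  D → y: FIRST \ {ε} = { 'y' } — disjoint from FOLLOW(D)
  D → E / (: FIRST \ {ε} = { '(', ')' } — disjoint from FOLLOW(D)
  D → ε: FIRST \ {ε} = { } — this is the only nullable alternative, skip
X has a nullable alternative but only one production, so nothing to check.

E has no nullable alternative, so no FIRST/FOLLOW check is needed there.

No FIRST/FOLLOW conflicts found.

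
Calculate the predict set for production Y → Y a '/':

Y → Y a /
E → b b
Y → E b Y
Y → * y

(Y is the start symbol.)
PREDICT(Y → Y a '/') = (FIRST(RHS) \ {ε}) ∪ (FOLLOW(Y) if ε ∈ FIRST(RHS), i.e. RHS ⇒* ε)
FIRST(Y) = { '*', 'b' }
FIRST(Y a '/') = { '*', 'b' }
ε ∉ FIRST(Y a '/'), so FOLLOW(Y) is not added.
PREDICT(Y → Y a '/') = { '*', 'b' }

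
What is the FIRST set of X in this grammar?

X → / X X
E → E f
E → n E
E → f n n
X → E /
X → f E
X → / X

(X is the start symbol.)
FIRST sets of the other non-terminals involved (by the same procedure, iterated to a fixed point):
  FIRST(E) = { 'f', 'n' }

From X → / X X:
  - '/' is a terminal: add '/' and stop
From X → E /:
  - E is a non-terminal: add FIRST(E) \ {ε} = { 'f', 'n' }
    E is not nullable, so stop
From X → f E:
  - f is a terminal: add 'f' and stop
From X → / X:
  - '/' is a terminal: add '/' and stop

Collecting: FIRST(X) = { '/', 'f', 'n' }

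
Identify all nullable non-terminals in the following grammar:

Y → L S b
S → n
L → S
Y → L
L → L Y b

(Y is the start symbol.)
A non-terminal is nullable if it can derive ε (the empty string): either it has an ε-production, or it has a production whose right-hand side consists entirely of nullable non-terminals.

There are no ε-productions, so no non-terminal can derive ε.
No non-terminals are nullable.

Answer: None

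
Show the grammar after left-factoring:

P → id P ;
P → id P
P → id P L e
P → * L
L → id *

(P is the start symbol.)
Left-factoring transforms A → αβ₁ | αβ₂ into A → αA' and A' → β₁ | β₂
(α is the longest common prefix among the alternatives). Repeat until
no nonterminal has two alternatives with a common prefix.

Round 1: P has alternatives sharing prefix 'id P'. Introduce P': P → id P P'
  Add: P' → ;
  Add: P' → ε
  Add: P' → L e

No remaining common prefixes — done.

Resulting grammar:
P → id P P'
P' → ;
P' → ε
P' → L e
P → * L
L → id *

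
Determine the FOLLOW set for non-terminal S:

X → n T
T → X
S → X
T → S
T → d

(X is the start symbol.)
In T → S: S is at the end, add FOLLOW(T)

The FOLLOW sets referred to above (computed the same way, to a fixed point):
  FOLLOW(T) = { $ }

Taking the union: FOLLOW(S) = { $ }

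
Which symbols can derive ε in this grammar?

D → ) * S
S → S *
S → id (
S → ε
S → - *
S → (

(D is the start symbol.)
{ 'S' }

A non-terminal is nullable if it can derive ε (the empty string): either it has an ε-production, or it has a production whose right-hand side consists entirely of nullable non-terminals.

ε-productions: S → ε
So S is immediately nullable.
No further non-terminal can be added: every production for the remaining non-terminals contains a terminal or a non-nullable non-terminal.
Nullable = { 'S' }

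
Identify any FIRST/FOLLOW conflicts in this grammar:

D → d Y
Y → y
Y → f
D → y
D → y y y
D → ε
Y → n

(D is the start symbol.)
No FIRST/FOLLOW conflicts.

Nullable non-terminals: D.

D: nullable alternative(s) D → ε; FOLLOW(D) = { $ }
  D → d Y: FIRST \ {ε} = { 'd' } — disjoint from FOLLOW(D)
  D → y: FIRST \ {ε} = { 'y' } — disjoint from FOLLOW(D)
  D → y y y: FIRST \ {ε} = { 'y' } — disjoint from FOLLOW(D)
  D → ε: FIRST \ {ε} = { } — this is the only nullable alternative, skip

Y has no nullable alternative, so no FIRST/FOLLOW check is needed there.

No FIRST/FOLLOW conflicts found.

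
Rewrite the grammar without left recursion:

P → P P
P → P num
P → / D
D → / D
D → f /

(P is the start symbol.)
P is directly left-recursive. The standard transformation for
  A → A α₁ | ... | A α_m | β₁ | ... | β_n
is
  A  → β₁ A' | ... | β_n A'
  A' → α₁ A' | ... | α_m A' | ε

P → / D becomes P → / D P'
P → P P becomes P' → P P'
P → P num becomes P' → num P'
Add P' → ε

Productions for other non-terminals are unchanged:
  D → / D
  D → f /

Resulting grammar:
P → / D P'
P' → P P'
P' → num P'
P' → ε
D → / D
D → f /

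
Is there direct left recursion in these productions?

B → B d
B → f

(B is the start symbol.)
Yes, B is left-recursive

Direct left recursion occurs when N → N α for some non-terminal N (the right-hand side begins with the left-hand side itself).

B → B d: LEFT RECURSIVE (starts with B)
B → f: starts with f

The grammar has direct left recursion on: B.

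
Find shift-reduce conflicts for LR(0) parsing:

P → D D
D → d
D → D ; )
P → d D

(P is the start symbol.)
Yes — I3: [D → d .] vs [D → . d]; I4: [P → d D .] vs [D → D . ; )]; I8: [P → D D .] vs [D → D . ; )]

Augment with P' → P and build the canonical LR(0) collection (I0 = CLOSURE({[P' → . P]}), then GOTO on every symbol after a dot until no new states appear). It has 9 states:
  I0: { [D → . D ; )], [D → . d], [P → . D D], [P → . d D], [P' → . P] }  — shift
  I1: { [D → . D ; )], [D → . d], [D → D . ; )], [P → D . D] }  — shift
  I2: { [P' → P .] }  — accept
  I3: { [D → . D ; )], [D → . d], [D → d .], [P → d . D] }  — shift, reduce
  I4: { [D → D . ; )], [P → d D .] }  — shift, reduce
  I5: { [D → d .] }  — reduce
  I6: { [D → D ; . )] }  — shift
  I7: { [D → D ; ) .] }  — reduce
  I8: { [D → D . ; )], [P → D D .] }  — shift, reduce

I3 contains reduce item [D → d .] and shift item [D → . d] — shift-reduce conflict.
I4 contains reduce item [P → d D .] and shift item [D → D . ; )] — shift-reduce conflict.
I8 contains reduce item [P → D D .] and shift item [D → D . ; )] — shift-reduce conflict.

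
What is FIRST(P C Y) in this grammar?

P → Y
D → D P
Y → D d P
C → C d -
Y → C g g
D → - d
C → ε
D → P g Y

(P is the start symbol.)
{ '-', 'd', 'g' }

FIRST sets of the non-terminals involved (from the grammar, by fixed-point iteration):
  FIRST(P) = { '-', 'd', 'g' }

To compute FIRST(P C Y), process the symbols left to right:
Symbol P is a non-terminal. Add FIRST(P) \ {ε} = { '-', 'd', 'g' }
P is not nullable (ε ∉ FIRST(P)), so stop here.
FIRST(P C Y) = { '-', 'd', 'g' }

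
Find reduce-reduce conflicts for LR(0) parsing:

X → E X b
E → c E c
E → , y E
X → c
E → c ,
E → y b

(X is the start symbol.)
A reduce-reduce conflict occurs when an LR(0) state has two complete items [A → α .] and [B → β .] — both call for a reduction, and with no lookahead the parser cannot choose between them.

Augment with X' → X and build the canonical LR(0) collection (I0 = CLOSURE({[X' → . X]}), then GOTO on every symbol after a dot until no new states appear). It has 15 states:
  I0: { [E → . , y E], [E → . c ,], [E → . c E c], [E → . y b], [X → . E X b], [X → . c], [X' → . X] }  — shift
  I1: { [E → , . y E] }  — shift
  I2: { [E → . , y E], [E → . c ,], [E → . c E c], [E → . y b], [X → . E X b], [X → . c], [X → E . X b] }  — shift
  I3: { [X' → X .] }  — accept
  I4: { [E → . , y E], [E → . c ,], [E → . c E c], [E → . y b], [E → c . ,], [E → c . E c], [X → c .] }  — shift, reduce
  I5: { [E → y . b] }  — shift
  I6: { [E → y b .] }  — reduce
  I7: { [E → , . y E], [E → c , .] }  — shift, reduce
  I8: { [E → c E . c] }  — shift
  I9: { [E → . , y E], [E → . c ,], [E → . c E c], [E → . y b], [E → c . ,], [E → c . E c] }  — shift
  I10: { [E → c E c .] }  — reduce
  I11: { [E → , y . E], [E → . , y E], [E → . c ,], [E → . c E c], [E → . y b] }  — shift
  I12: { [E → , y E .] }  — reduce
  I13: { [X → E X . b] }  — shift
  I14: { [X → E X b .] }  — reduce

No state contains more than one complete item.

Answer: No reduce-reduce conflicts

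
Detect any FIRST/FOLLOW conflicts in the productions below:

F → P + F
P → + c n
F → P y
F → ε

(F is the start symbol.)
A FIRST/FOLLOW conflict occurs when a non-terminal N has a nullable alternative N → β (β ⇒* ε) and another alternative N → α with FIRST(α) ∩ FOLLOW(N) ≠ ∅: on such a lookahead the parser cannot decide between expanding α and letting N vanish via β.

Nullable non-terminals: F.
FIRST sets used below: FIRST(P) = { '+' }

F: nullable alternative(s) F → ε; FOLLOW(F) = { $ }
  F → P + F: FIRST \ {ε} = { '+' } — disjoint from FOLLOW(F)
  F → P y: FIRST \ {ε} = { '+' } — disjoint from FOLLOW(F)
  F → ε: FIRST \ {ε} = { } — this is the only nullable alternative, skip

P has no nullable alternative, so no FIRST/FOLLOW check is needed there.

No FIRST/FOLLOW conflicts found.

Answer: No FIRST/FOLLOW conflicts.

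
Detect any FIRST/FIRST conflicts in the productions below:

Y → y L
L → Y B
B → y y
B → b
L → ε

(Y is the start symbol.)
A FIRST/FIRST conflict occurs when two productions N → α and N → β for the same non-terminal have FIRST(α) ∩ FIRST(β) ≠ ∅ (with ε ∈ FIRST of a nullable right-hand side, so two nullable alternatives also conflict).

FIRST sets of the non-terminals at (or reachable through a nullable prefix from) the front of some alternative:
  FIRST(Y) = { 'y' }

Productions for L:
  L → Y B: FIRST = { 'y' }
  L → ε: FIRST = { ε }
Productions for B:
  B → y y: FIRST = { 'y' }
  B → b: FIRST = { 'b' }
Y has only one production, so no FIRST/FIRST conflict is possible there.

All alternatives of each non-terminal have pairwise disjoint FIRST sets.

Answer: No FIRST/FIRST conflicts.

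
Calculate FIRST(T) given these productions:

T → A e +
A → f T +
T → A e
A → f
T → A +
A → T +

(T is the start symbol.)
{ 'f' }

To compute FIRST(T), examine every production with T on the left-hand side, reading each right-hand side left to right until a non-nullable symbol is reached.

FIRST sets of the other non-terminals involved (by the same procedure, iterated to a fixed point):
  FIRST(A) = { 'f' }

From T → A e +:
  - A is a non-terminal: add FIRST(A) \ {ε} = { 'f' }
    A is not nullable, so stop
From T → A e:
  - A is a non-terminal: add FIRST(A) \ {ε} = { 'f' }
    A is not nullable, so stop
From T → A +:
  - A is a non-terminal: add FIRST(A) \ {ε} = { 'f' }
    A is not nullable, so stop

Collecting: FIRST(T) = { 'f' }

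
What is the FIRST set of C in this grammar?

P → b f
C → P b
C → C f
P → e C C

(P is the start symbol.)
FIRST sets of the other non-terminals involved (by the same procedure, iterated to a fixed point):
  FIRST(P) = { 'b', 'e' }

From C → P b:
  - P is a non-terminal: add FIRST(P) \ {ε} = { 'b', 'e' }
    P is not nullable, so stop
From C → C f:
  - C is the symbol being defined: contributes nothing new
    C is not nullable, so stop

Collecting: FIRST(C) = { 'b', 'e' }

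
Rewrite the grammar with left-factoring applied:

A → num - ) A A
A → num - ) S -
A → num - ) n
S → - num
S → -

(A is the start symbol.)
A → num - ) A'
A' → A A
A' → S -
A' → n
S → - S'
S' → num
S' → ε

Left-factoring transforms A → αβ₁ | αβ₂ into A → αA' and A' → β₁ | β₂
(α is the longest common prefix among the alternatives). Repeat until
no nonterminal has two alternatives with a common prefix.

Round 1: A has alternatives sharing prefix 'num - )'. Introduce A': A → num - ) A'
  Add: A' → A A
  Add: A' → S -
  Add: A' → n

Round 2: S has alternatives sharing prefix '-'. Introduce S': S → - S'
  Add: S' → num
  Add: S' → ε

No remaining common prefixes — done.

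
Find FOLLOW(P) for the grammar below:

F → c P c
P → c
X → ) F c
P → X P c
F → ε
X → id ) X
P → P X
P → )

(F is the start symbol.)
{ ')', 'c', 'id' }

To compute FOLLOW(P), find every occurrence of P on a right-hand side N → α P β: add FIRST(β) \ {ε}, and if β is empty or nullable also add FOLLOW(N). Iterate to a fixed point.

In F → c P c: P is followed by c, add FIRST(c) \ {ε} = { 'c' }
In P → X P c: P is followed by c, add FIRST(c) \ {ε} = { 'c' }
In P → P X: P is followed by X, add FIRST(X) \ {ε} = { ')', 'id' }

Taking the union: FOLLOW(P) = { ')', 'c', 'id' }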